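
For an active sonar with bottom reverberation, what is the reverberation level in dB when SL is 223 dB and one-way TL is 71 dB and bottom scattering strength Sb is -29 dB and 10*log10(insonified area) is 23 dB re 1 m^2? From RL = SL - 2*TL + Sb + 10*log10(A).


75 dB


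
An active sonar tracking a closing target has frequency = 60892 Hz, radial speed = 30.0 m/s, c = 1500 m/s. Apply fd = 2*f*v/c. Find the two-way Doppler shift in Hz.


2435.68 Hz


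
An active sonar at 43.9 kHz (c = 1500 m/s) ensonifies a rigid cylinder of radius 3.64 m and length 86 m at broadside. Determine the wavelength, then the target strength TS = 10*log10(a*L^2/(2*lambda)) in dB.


Step 1: lambda = c/f = 1500/43900 = 0.03417 m
Step 2: TS = 10*log10(a*L^2/(2*lambda)) = 10*log10(3.64*86^2/(2*0.03417)) = 55.95

55.95 dB


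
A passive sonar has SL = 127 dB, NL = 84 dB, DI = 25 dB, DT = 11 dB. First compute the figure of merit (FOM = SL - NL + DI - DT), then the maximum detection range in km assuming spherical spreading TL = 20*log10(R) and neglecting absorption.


Step 1: FOM = SL - NL + DI - DT = 127 - 84 + 25 - 11 = 57 dB
Step 2: at max range FOM = TL = 20*log10(R), so R = 10^(57/20) = 707.95 m = 0.71 km

0.71 km


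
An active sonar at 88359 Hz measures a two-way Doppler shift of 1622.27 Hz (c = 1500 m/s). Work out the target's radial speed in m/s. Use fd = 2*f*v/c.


From fd = 2*f*v/c, v = c*fd/(2*f) = 1500 * 1622.27 / (2*88359) = 13.77

13.77 m/s


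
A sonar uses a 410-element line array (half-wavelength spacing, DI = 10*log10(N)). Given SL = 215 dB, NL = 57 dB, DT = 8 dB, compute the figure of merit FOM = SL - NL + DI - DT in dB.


Step 1: DI = 10*log10(410) = 26.13 dB
Step 2: FOM = SL - NL + DI - DT = 215 - 57 + 26.13 - 8 = 176.13

176.13 dB


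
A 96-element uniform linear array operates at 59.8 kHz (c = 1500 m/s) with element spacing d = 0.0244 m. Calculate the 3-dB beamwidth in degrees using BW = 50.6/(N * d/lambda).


Step 1: lambda = 1500/59800 = 0.02508 m
Step 2: d/lambda = 0.0244/0.02508 = 0.9729
Step 3: BW = 50.6/(N * d/lambda) = 50.6/(96 * 0.9729) = 0.54

0.54 deg


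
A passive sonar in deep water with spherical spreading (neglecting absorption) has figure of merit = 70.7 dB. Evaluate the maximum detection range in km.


At max range FOM = TL, so 20*log10(R) = 70.7
R = 10^(70.7/20) = 3427.68 m = 3.43 km

3.43 km


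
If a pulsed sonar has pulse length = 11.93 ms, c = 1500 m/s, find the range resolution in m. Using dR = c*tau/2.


8.9475 m


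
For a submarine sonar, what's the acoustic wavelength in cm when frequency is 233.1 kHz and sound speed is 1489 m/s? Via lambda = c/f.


0.64 cm


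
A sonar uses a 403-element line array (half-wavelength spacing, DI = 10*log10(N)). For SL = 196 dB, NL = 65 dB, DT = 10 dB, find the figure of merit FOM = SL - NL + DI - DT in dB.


Step 1: DI = 10*log10(403) = 26.05 dB
Step 2: FOM = SL - NL + DI - DT = 196 - 65 + 26.05 - 10 = 147.05

147.05 dB


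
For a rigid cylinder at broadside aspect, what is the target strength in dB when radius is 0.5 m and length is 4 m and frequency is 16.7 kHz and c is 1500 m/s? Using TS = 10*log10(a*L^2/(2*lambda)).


lambda = 1500/16700 = 0.08982 m
TS = 10*log10(0.5*4^2/(2*0.08982)) = 16.49

16.49 dB


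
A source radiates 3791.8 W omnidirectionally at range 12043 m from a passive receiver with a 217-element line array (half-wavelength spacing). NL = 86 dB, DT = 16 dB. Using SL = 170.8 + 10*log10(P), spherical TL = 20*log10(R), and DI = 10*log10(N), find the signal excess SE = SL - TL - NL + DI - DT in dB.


46.34 dB


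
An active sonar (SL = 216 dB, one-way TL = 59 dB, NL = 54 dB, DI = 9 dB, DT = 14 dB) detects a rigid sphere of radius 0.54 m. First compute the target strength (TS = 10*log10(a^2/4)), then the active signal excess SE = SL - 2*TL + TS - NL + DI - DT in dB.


Step 1: TS = 10*log10(0.54^2/4) = -11.37 dB
Step 2: SE = SL - 2*TL + TS - NL + DI - DT = 216 - 2*59 + (-11.37) - 54 + 9 - 14 = 27.63

27.63 dB


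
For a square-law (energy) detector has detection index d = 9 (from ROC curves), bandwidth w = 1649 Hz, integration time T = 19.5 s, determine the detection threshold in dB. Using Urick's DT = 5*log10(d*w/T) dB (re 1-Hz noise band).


DT = 5*log10(d*w/T) = 5*log10(9 * 1649 / 19.5) = 5*log10(761.08) = 14.41

14.41 dB


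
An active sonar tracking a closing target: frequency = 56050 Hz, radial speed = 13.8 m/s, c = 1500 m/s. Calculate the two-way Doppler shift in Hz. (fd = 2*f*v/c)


fd = 2*f*v/c = 2 * 56050 * 13.8 / 1500 = 1031.32

1031.32 Hz


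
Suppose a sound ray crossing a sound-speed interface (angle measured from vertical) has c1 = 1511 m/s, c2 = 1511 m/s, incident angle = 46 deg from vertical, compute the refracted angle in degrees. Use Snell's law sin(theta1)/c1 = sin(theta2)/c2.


46.0 deg


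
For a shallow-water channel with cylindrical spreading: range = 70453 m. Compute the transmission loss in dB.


48.48 dB


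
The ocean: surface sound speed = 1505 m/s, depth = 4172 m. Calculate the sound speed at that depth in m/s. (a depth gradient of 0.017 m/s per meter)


1575.924 m/s


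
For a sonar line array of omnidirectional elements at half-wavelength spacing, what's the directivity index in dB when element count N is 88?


DI = 10*log10(88) = 19.44

19.44 dB


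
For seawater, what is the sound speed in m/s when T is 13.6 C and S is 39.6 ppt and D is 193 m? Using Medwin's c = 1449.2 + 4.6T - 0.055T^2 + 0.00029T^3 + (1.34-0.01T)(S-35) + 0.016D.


1510.94 m/s


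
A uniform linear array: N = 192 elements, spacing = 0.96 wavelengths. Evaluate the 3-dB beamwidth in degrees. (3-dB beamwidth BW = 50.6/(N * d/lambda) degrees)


0.27 deg


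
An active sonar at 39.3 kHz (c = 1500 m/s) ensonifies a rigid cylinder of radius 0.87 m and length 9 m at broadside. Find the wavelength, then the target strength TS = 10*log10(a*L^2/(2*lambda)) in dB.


Step 1: lambda = c/f = 1500/39300 = 0.03817 m
Step 2: TS = 10*log10(a*L^2/(2*lambda)) = 10*log10(0.87*9^2/(2*0.03817)) = 29.65

29.65 dB


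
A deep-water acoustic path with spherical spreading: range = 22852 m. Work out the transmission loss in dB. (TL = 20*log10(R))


87.18 dB


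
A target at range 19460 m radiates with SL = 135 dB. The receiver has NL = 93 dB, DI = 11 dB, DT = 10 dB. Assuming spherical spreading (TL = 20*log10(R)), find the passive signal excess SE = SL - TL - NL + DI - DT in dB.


-42.78 dB


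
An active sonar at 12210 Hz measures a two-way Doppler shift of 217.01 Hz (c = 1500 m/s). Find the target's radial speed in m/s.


From fd = 2*f*v/c, v = c*fd/(2*f) = 1500 * 217.01 / (2*12210) = 13.33

13.33 m/s


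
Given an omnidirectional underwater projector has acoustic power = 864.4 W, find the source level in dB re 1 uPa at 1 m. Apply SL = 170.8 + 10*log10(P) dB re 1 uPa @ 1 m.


200.17 dB


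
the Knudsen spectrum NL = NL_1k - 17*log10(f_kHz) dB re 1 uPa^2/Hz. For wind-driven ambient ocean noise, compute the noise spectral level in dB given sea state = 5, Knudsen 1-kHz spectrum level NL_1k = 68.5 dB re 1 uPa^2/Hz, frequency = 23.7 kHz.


NL = NL_1k - 17*log10(f_kHz) = 68.5 - 17*log10(23.7) = 68.5 - (23.37) = 45.13

45.13 dB


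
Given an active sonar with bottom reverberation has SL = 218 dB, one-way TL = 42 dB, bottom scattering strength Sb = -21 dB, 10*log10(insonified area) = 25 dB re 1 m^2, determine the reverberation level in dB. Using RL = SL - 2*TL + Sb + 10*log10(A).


RL = SL - 2*TL + Sb + 10*log10(A) = 218 - 2*42 + (-21) + 25 = 138

138 dB


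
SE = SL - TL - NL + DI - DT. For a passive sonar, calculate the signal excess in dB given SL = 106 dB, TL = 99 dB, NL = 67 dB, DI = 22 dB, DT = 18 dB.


SE = SL - TL - NL + DI - DT = 106 - 99 - 67 + 22 - 18 = -56

-56 dB


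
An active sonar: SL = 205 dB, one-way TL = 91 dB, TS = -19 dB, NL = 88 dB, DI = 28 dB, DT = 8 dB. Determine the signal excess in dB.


SE = SL - 2*TL + TS - NL + DI - DT = 205 - 2*91 + (-19) - 88 + 28 - 8 = -64

-64 dB


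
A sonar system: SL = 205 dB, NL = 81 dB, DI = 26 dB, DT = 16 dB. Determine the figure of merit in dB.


FOM = SL - NL + DI - DT = 205 - 81 + 26 - 16 = 134

134 dB


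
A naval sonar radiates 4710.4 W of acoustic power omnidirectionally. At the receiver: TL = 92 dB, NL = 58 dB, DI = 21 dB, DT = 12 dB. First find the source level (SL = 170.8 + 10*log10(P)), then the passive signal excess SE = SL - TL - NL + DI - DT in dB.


Step 1: SL = 170.8 + 10*log10(4710.4) = 207.53 dB
Step 2: SE = SL - TL - NL + DI - DT = 207.53 - 92 - 58 + 21 - 12 = 66.53

66.53 dB


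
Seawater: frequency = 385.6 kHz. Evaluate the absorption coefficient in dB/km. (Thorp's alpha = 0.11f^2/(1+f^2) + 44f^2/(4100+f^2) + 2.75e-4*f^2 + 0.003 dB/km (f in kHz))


f^2 = 148687.36
alpha = 0.11*148687.36/(1+148687.36) + 44*148687.36/(4100+148687.36) + 2.75e-4*148687.36 + 0.003 = 83.821

83.821 dB/km


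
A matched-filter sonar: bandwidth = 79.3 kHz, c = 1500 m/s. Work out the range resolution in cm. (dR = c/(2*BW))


0.95 cm


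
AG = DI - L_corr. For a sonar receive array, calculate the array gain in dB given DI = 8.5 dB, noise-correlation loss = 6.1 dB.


2.4 dB


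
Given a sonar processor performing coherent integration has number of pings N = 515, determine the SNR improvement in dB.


27.12 dB


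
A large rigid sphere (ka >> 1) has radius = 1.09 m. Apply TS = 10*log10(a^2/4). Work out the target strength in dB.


TS = 10*log10(1.09^2 / 4) = 10*log10(0.297025) = -5.27

-5.27 dB


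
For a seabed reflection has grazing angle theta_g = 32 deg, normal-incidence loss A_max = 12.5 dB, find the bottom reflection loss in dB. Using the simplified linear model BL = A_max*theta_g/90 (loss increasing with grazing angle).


4.44 dB


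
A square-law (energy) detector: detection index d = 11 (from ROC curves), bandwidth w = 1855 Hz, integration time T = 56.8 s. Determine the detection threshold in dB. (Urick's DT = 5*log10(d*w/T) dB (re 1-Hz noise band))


12.78 dB


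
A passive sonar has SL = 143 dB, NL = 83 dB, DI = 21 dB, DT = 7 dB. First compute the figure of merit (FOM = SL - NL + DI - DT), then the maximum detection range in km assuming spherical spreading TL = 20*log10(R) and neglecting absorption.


Step 1: FOM = SL - NL + DI - DT = 143 - 83 + 21 - 7 = 74 dB
Step 2: at max range FOM = TL = 20*log10(R), so R = 10^(74/20) = 5011.87 m = 5.01 km

5.01 km


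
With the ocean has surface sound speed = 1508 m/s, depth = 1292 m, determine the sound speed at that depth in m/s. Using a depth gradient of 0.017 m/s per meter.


c = 1508 + 0.017 * 1292 = 1529.964

1529.964 m/s


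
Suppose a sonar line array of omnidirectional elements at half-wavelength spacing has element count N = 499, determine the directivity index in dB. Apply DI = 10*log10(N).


DI = 10*log10(499) = 26.98

26.98 dB


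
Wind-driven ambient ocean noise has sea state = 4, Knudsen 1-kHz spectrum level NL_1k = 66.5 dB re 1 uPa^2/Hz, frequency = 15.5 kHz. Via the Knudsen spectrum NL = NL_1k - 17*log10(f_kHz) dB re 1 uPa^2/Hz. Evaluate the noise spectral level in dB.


46.26 dB


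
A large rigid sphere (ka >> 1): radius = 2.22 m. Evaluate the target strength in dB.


TS = 10*log10(2.22^2 / 4) = 10*log10(1.2321) = 0.91

0.91 dB


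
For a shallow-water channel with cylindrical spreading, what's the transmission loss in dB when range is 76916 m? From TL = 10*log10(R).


TL = 10*log10(76916) = 48.86

48.86 dB


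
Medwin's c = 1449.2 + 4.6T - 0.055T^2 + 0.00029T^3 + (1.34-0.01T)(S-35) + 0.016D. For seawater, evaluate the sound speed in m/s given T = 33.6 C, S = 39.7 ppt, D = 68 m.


c = 1449.2 + 4.6*33.6 - 0.055*33.6^2 + 0.00029*33.6^3 + (1.34 - 0.01*33.6)*(39.7 - 35) + 0.016*68 = 1558.47

1558.47 m/s


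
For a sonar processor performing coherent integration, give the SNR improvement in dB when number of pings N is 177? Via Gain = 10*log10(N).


Gain = 10*log10(177) = 22.48

22.48 dB


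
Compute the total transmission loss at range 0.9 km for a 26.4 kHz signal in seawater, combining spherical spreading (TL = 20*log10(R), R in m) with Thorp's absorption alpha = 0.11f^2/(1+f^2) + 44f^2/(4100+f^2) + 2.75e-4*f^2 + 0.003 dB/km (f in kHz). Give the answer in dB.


65.11 dB


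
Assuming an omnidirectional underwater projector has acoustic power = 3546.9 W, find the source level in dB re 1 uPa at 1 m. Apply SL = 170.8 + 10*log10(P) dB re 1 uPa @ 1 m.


206.3 dB


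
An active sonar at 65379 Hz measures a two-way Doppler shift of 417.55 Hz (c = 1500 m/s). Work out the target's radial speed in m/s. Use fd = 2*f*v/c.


From fd = 2*f*v/c, v = c*fd/(2*f) = 1500 * 417.55 / (2*65379) = 4.79

4.79 m/s


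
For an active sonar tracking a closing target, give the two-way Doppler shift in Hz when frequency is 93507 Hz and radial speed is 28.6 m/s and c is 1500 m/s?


3565.73 Hz


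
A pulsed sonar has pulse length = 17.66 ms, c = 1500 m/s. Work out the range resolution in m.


dR = c*tau/2 = 1500 * 17.66e-3 / 2 = 13.245

13.245 m


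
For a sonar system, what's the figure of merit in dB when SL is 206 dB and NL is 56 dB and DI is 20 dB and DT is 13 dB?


FOM = SL - NL + DI - DT = 206 - 56 + 20 - 13 = 157

157 dB


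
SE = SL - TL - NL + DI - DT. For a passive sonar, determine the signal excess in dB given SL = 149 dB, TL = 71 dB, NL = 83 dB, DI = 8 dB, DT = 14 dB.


SE = SL - TL - NL + DI - DT = 149 - 71 - 83 + 8 - 14 = -11

-11 dB


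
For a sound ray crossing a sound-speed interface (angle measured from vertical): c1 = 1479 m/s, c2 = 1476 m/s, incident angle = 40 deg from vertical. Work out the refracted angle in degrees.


sin(theta2) = (c2/c1)*sin(theta1) = (1476/1479)*sin(40 deg) = 0.64148
theta2 = arcsin(0.64148) = 39.9

39.9 deg


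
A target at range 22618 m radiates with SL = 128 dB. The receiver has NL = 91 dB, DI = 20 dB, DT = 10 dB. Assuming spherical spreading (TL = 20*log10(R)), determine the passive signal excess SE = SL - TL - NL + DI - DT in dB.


Step 1: TL = 20*log10(22618) = 87.09 dB
Step 2: SE = 128 - 87.09 - 91 + 20 - 10 = -40.09

-40.09 dB


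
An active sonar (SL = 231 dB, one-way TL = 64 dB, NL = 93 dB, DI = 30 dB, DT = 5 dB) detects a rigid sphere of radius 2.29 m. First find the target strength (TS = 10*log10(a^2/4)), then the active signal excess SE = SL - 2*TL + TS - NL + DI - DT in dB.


Step 1: TS = 10*log10(2.29^2/4) = 1.18 dB
Step 2: SE = SL - 2*TL + TS - NL + DI - DT = 231 - 2*64 + (1.18) - 93 + 30 - 5 = 36.18

36.18 dB


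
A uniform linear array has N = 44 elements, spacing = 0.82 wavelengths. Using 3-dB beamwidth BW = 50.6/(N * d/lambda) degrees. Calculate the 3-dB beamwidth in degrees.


BW = 50.6 / (44 * 0.82) = 50.6 / 36.08 = 1.4

1.4 deg


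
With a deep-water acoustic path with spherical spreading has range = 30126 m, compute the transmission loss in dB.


TL = 20*log10(30126) = 89.58

89.58 dB


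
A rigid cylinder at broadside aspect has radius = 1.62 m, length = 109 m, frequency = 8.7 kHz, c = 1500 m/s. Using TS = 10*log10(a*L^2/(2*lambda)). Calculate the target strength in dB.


lambda = 1500/8700 = 0.17241 m
TS = 10*log10(1.62*109^2/(2*0.17241)) = 47.47

47.47 dB


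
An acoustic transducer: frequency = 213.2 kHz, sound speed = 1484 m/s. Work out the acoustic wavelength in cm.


lambda = c/f = 1484 / 213200 = 0.007 m = 0.7 cm

0.7 cm


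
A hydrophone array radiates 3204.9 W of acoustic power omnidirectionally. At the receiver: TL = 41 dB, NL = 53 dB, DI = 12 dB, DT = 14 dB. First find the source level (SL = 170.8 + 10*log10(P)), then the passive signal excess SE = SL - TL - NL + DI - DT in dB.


Step 1: SL = 170.8 + 10*log10(3204.9) = 205.86 dB
Step 2: SE = SL - TL - NL + DI - DT = 205.86 - 41 - 53 + 12 - 14 = 109.86

109.86 dB


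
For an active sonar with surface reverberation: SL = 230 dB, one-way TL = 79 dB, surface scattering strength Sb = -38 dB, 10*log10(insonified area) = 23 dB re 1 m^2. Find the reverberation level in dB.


RL = SL - 2*TL + Sb + 10*log10(A) = 230 - 2*79 + (-38) + 23 = 57

57 dB


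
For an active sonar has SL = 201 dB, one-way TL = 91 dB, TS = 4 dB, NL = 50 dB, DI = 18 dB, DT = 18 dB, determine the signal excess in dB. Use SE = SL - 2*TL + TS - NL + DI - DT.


-27 dB


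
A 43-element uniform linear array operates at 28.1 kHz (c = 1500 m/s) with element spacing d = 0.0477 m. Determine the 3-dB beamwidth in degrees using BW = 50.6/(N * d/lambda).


1.32 deg


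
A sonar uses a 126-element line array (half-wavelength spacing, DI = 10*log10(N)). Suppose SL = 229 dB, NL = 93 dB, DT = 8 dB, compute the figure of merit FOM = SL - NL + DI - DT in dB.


Step 1: DI = 10*log10(126) = 21.0 dB
Step 2: FOM = SL - NL + DI - DT = 229 - 93 + 21.0 - 8 = 149.0

149.0 dB


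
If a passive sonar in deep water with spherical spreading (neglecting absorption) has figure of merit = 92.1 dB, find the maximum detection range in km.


At max range FOM = TL, so 20*log10(R) = 92.1
R = 10^(92.1/20) = 40271.7 m = 40.27 km

40.27 km


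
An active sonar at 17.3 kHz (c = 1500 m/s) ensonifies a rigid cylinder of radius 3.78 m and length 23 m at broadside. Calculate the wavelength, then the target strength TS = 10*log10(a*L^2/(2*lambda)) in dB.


Step 1: lambda = c/f = 1500/17300 = 0.08671 m
Step 2: TS = 10*log10(a*L^2/(2*lambda)) = 10*log10(3.78*23^2/(2*0.08671)) = 40.62

40.62 dB


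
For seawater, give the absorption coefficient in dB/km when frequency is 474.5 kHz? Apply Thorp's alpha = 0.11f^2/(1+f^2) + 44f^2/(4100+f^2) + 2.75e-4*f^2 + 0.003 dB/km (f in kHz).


105.242 dB/km


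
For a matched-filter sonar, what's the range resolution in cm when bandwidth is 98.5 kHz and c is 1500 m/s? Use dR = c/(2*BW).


dR = c/(2*BW) = 1500 / (2 * 98.5e3) = 0.0076 m = 0.76 cm

0.76 cm


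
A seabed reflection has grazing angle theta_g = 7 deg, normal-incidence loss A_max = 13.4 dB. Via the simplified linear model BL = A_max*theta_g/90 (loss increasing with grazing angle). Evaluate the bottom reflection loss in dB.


BL = A_max * theta_g / 90 = 13.4 * 7 / 90 = 1.04

1.04 dB


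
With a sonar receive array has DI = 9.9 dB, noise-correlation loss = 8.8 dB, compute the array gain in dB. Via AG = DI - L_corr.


AG = DI - L_corr = 9.9 - 8.8 = 1.1

1.1 dB


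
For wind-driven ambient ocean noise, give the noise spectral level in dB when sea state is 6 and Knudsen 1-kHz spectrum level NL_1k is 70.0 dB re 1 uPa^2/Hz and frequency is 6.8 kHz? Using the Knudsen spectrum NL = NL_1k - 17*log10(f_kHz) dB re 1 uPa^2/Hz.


NL = NL_1k - 17*log10(f_kHz) = 70.0 - 17*log10(6.8) = 70.0 - (14.15) = 55.85

55.85 dB


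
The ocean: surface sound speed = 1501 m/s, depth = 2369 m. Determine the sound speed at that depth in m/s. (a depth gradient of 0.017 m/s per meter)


1541.273 m/s


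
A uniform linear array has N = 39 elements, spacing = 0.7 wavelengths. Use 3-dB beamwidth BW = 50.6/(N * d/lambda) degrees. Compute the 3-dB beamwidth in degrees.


1.85 deg


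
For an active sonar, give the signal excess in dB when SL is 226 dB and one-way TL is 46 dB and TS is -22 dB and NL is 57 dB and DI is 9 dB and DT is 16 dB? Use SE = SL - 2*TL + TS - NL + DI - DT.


SE = SL - 2*TL + TS - NL + DI - DT = 226 - 2*46 + (-22) - 57 + 9 - 16 = 48

48 dB


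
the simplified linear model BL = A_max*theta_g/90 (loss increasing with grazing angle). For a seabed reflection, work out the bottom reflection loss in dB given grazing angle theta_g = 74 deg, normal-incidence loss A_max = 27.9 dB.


BL = A_max * theta_g / 90 = 27.9 * 74 / 90 = 22.94

22.94 dB


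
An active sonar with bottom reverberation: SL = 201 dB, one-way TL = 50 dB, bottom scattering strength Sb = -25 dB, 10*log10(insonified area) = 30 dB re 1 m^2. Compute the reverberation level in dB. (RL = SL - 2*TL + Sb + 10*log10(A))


106 dB


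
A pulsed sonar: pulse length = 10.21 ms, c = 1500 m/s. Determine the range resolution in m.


dR = c*tau/2 = 1500 * 10.21e-3 / 2 = 7.6575

7.6575 m


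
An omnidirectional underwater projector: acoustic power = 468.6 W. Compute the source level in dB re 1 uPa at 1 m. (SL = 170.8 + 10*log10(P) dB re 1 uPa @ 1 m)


SL = 170.8 + 10*log10(468.6) = 170.8 + 26.71 = 197.51

197.51 dB


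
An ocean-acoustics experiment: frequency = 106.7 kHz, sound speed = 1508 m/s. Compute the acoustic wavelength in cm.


1.41 cm


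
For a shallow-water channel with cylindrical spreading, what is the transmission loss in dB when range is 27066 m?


TL = 10*log10(27066) = 44.32

44.32 dB


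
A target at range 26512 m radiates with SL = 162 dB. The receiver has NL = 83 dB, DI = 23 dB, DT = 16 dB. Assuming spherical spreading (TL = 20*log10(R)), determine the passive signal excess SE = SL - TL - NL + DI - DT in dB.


-2.47 dB


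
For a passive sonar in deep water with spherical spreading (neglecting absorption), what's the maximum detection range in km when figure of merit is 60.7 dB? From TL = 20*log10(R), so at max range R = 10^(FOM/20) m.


1.08 km


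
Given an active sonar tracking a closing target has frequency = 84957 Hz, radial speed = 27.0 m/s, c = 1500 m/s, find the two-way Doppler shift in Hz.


fd = 2*f*v/c = 2 * 84957 * 27.0 / 1500 = 3058.45

3058.45 Hz


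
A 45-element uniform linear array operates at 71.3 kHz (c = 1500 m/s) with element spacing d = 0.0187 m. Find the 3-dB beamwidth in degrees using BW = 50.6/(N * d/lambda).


Step 1: lambda = 1500/71300 = 0.02104 m
Step 2: d/lambda = 0.0187/0.02104 = 0.8888
Step 3: BW = 50.6/(N * d/lambda) = 50.6/(45 * 0.8888) = 1.27

1.27 deg


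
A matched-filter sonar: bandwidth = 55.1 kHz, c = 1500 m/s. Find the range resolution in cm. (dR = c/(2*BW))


dR = c/(2*BW) = 1500 / (2 * 55.1e3) = 0.0136 m = 1.36 cm

1.36 cm


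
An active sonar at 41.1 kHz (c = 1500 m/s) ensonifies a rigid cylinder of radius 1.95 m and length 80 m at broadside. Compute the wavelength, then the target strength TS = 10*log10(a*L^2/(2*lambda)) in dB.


Step 1: lambda = c/f = 1500/41100 = 0.0365 m
Step 2: TS = 10*log10(a*L^2/(2*lambda)) = 10*log10(1.95*80^2/(2*0.0365)) = 52.33

52.33 dB


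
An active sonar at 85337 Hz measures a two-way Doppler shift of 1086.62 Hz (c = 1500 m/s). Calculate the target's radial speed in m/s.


From fd = 2*f*v/c, v = c*fd/(2*f) = 1500 * 1086.62 / (2*85337) = 9.55

9.55 m/s


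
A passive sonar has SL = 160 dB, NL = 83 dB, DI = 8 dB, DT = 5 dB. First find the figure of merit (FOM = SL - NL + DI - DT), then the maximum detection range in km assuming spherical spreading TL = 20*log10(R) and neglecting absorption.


Step 1: FOM = SL - NL + DI - DT = 160 - 83 + 8 - 5 = 80 dB
Step 2: at max range FOM = TL = 20*log10(R), so R = 10^(80/20) = 10000.0 m = 10.0 km

10.0 km


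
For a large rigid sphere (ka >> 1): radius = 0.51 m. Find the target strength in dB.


TS = 10*log10(0.51^2 / 4) = 10*log10(0.065025) = -11.87

-11.87 dB


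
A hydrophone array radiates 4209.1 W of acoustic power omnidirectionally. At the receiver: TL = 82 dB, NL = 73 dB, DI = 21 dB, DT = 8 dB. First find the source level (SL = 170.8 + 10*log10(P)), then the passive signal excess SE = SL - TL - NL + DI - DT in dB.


Step 1: SL = 170.8 + 10*log10(4209.1) = 207.04 dB
Step 2: SE = SL - TL - NL + DI - DT = 207.04 - 82 - 73 + 21 - 8 = 65.04

65.04 dB


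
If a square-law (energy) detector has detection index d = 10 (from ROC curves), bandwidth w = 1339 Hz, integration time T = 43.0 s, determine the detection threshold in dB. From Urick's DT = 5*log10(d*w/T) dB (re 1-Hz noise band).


12.47 dB


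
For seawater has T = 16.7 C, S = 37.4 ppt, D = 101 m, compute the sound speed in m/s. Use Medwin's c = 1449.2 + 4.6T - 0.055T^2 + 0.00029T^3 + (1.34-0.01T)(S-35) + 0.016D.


c = 1449.2 + 4.6*16.7 - 0.055*16.7^2 + 0.00029*16.7^3 + (1.34 - 0.01*16.7)*(37.4 - 35) + 0.016*101 = 1516.46

1516.46 m/s


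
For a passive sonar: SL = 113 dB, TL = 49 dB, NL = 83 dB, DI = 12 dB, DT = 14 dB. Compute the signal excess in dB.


-21 dB


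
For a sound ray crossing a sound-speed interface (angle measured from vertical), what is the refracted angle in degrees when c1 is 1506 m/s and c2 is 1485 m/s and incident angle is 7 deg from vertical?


sin(theta2) = (c2/c1)*sin(theta1) = (1485/1506)*sin(7 deg) = 0.12017
theta2 = arcsin(0.12017) = 6.9

6.9 deg


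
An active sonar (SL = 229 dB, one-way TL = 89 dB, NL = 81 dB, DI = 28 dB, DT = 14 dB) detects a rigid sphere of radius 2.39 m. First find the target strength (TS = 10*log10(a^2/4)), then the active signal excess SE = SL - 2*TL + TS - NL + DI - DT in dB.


Step 1: TS = 10*log10(2.39^2/4) = 1.55 dB
Step 2: SE = SL - 2*TL + TS - NL + DI - DT = 229 - 2*89 + (1.55) - 81 + 28 - 14 = -14.45

-14.45 dB


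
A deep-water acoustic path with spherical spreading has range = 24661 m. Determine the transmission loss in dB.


TL = 20*log10(24661) = 87.84

87.84 dB


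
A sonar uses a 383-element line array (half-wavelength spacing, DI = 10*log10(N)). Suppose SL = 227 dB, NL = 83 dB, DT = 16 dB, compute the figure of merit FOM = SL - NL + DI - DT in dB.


Step 1: DI = 10*log10(383) = 25.83 dB
Step 2: FOM = SL - NL + DI - DT = 227 - 83 + 25.83 - 16 = 153.83

153.83 dB


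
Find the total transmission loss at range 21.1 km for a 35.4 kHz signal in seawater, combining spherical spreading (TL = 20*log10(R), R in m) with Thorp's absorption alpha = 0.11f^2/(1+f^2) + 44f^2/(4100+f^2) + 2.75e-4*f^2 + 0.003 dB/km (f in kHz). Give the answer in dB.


Step 1 (Thorp): alpha = 0.11*1253.16/(1+1253.16) + 44*1253.16/(4100+1253.16) + 2.75e-4*1253.16 + 0.003 = 10.7578 dB/km
Step 2: TL_spread = 20*log10(21100) = 86.49 dB
Step 3: TL_abs = alpha*R = 10.7578 * 21.1 = 226.99 dB
Step 4: TL_total = 86.49 + 226.99 = 313.48

313.48 dB


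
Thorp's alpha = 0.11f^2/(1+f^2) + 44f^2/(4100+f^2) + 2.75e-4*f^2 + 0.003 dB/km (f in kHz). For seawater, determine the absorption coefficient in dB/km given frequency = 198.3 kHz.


f^2 = 39322.89
alpha = 0.11*39322.89/(1+39322.89) + 44*39322.89/(4100+39322.89) + 2.75e-4*39322.89 + 0.003 = 50.772

50.772 dB/km


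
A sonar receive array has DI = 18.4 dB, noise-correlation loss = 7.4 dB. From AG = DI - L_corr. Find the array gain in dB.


11.0 dB


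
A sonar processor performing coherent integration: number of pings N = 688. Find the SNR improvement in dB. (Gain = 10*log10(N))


Gain = 10*log10(688) = 28.38

28.38 dB


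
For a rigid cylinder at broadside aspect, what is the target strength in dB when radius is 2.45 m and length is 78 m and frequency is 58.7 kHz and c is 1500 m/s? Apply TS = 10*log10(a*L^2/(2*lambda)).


lambda = 1500/58700 = 0.02555 m
TS = 10*log10(2.45*78^2/(2*0.02555)) = 54.65

54.65 dB


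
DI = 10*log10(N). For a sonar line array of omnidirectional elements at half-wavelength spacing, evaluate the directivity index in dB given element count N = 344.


25.37 dB


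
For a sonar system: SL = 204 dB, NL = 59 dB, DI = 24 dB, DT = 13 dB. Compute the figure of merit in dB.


FOM = SL - NL + DI - DT = 204 - 59 + 24 - 13 = 156

156 dB


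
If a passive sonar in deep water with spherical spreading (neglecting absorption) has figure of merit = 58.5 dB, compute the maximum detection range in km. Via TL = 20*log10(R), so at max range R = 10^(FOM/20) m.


At max range FOM = TL, so 20*log10(R) = 58.5
R = 10^(58.5/20) = 841.4 m = 0.84 km

0.84 km


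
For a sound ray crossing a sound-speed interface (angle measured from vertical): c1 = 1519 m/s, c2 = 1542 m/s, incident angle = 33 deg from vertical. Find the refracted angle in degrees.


33.57 deg


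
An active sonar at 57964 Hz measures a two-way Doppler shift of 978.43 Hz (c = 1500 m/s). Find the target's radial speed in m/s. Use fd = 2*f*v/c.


12.66 m/s


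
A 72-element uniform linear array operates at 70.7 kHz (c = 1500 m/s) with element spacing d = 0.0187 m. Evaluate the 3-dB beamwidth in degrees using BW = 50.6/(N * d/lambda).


Step 1: lambda = 1500/70700 = 0.02122 m
Step 2: d/lambda = 0.0187/0.02122 = 0.8812
Step 3: BW = 50.6/(N * d/lambda) = 50.6/(72 * 0.8812) = 0.8

0.8 deg


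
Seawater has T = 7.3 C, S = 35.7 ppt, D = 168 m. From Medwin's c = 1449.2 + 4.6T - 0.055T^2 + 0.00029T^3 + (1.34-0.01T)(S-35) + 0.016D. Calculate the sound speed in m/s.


c = 1449.2 + 4.6*7.3 - 0.055*7.3^2 + 0.00029*7.3^3 + (1.34 - 0.01*7.3)*(35.7 - 35) + 0.016*168 = 1483.54

1483.54 m/s


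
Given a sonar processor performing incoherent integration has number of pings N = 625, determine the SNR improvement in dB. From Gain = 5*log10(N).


Gain = 5*log10(625) = 13.98

13.98 dB


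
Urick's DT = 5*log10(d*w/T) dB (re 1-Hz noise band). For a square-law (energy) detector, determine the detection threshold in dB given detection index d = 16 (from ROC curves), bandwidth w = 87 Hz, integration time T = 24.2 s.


DT = 5*log10(d*w/T) = 5*log10(16 * 87 / 24.2) = 5*log10(57.52) = 8.8

8.8 dB


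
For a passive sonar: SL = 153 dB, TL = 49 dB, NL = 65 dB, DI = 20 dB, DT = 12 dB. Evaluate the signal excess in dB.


SE = SL - TL - NL + DI - DT = 153 - 49 - 65 + 20 - 12 = 47

47 dB


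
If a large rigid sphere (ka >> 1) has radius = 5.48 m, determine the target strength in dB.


TS = 10*log10(5.48^2 / 4) = 10*log10(7.5076) = 8.76

8.76 dB


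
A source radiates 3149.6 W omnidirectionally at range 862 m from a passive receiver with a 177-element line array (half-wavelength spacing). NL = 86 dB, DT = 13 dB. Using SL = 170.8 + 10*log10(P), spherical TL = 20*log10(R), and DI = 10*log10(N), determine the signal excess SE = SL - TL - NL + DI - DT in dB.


Step 1: SL = 170.8 + 10*log10(3149.6) = 205.78 dB
Step 2: TL = 20*log10(862) = 58.71 dB
Step 3: DI = 10*log10(177) = 22.48 dB
Step 4: SE = SL - TL - NL + DI - DT = 205.78 - 58.71 - 86 + 22.48 - 13 = 70.55

70.55 dB


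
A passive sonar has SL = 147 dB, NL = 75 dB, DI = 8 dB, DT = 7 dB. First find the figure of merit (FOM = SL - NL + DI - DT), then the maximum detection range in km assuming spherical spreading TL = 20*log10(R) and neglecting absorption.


Step 1: FOM = SL - NL + DI - DT = 147 - 75 + 8 - 7 = 73 dB
Step 2: at max range FOM = TL = 20*log10(R), so R = 10^(73/20) = 4466.84 m = 4.47 km

4.47 km


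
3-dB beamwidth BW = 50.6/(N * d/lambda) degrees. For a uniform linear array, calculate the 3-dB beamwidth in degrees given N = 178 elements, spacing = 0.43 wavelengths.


0.66 deg


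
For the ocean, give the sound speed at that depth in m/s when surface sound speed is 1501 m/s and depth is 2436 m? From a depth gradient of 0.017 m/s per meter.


c = 1501 + 0.017 * 2436 = 1542.412

1542.412 m/s


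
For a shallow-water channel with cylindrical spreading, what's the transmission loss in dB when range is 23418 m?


TL = 10*log10(23418) = 43.7

43.7 dB


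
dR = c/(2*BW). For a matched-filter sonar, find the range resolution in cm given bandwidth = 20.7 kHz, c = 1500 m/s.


3.62 cm


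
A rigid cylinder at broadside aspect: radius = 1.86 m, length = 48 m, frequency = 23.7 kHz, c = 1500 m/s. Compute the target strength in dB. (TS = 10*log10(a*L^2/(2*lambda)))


lambda = 1500/23700 = 0.06329 m
TS = 10*log10(1.86*48^2/(2*0.06329)) = 45.3

45.3 dB


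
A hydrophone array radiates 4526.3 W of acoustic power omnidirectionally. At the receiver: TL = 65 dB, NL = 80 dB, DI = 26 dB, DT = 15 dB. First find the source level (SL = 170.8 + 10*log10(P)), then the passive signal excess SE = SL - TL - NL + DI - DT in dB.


Step 1: SL = 170.8 + 10*log10(4526.3) = 207.36 dB
Step 2: SE = SL - TL - NL + DI - DT = 207.36 - 65 - 80 + 26 - 15 = 73.36

73.36 dB


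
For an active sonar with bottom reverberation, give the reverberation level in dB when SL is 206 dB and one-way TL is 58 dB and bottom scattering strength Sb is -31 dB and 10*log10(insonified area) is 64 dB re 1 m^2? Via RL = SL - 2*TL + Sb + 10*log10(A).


123 dB


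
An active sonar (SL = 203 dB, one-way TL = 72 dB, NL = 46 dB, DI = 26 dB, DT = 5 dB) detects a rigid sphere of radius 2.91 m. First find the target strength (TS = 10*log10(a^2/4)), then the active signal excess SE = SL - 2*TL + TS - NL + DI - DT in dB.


Step 1: TS = 10*log10(2.91^2/4) = 3.26 dB
Step 2: SE = SL - 2*TL + TS - NL + DI - DT = 203 - 2*72 + (3.26) - 46 + 26 - 5 = 37.26

37.26 dB


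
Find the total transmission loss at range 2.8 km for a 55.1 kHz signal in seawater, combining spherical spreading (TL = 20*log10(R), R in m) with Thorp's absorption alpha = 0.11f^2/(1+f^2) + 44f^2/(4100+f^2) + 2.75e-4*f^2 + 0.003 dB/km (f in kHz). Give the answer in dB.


Step 1 (Thorp): alpha = 0.11*3036.01/(1+3036.01) + 44*3036.01/(4100+3036.01) + 2.75e-4*3036.01 + 0.003 = 19.6676 dB/km
Step 2: TL_spread = 20*log10(2800) = 68.94 dB
Step 3: TL_abs = alpha*R = 19.6676 * 2.8 = 55.07 dB
Step 4: TL_total = 68.94 + 55.07 = 124.01

124.01 dB


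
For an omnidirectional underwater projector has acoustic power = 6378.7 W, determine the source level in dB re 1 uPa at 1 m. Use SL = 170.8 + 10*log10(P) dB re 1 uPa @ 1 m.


SL = 170.8 + 10*log10(6378.7) = 170.8 + 38.05 = 208.85

208.85 dB


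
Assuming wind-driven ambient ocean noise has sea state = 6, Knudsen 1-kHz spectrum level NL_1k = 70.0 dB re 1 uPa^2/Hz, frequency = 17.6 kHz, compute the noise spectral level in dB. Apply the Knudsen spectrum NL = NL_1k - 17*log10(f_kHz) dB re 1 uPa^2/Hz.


48.83 dB


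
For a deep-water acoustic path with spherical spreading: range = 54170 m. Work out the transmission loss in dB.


TL = 20*log10(54170) = 94.68

94.68 dB


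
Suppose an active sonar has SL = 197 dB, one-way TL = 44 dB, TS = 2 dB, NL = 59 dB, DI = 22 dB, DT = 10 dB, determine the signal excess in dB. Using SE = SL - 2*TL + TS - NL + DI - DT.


SE = SL - 2*TL + TS - NL + DI - DT = 197 - 2*44 + (2) - 59 + 22 - 10 = 64

64 dB


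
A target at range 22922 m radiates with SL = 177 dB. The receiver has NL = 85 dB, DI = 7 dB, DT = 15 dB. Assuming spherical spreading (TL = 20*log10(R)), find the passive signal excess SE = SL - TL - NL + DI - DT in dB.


Step 1: TL = 20*log10(22922) = 87.21 dB
Step 2: SE = 177 - 87.21 - 85 + 7 - 15 = -3.21

-3.21 dB


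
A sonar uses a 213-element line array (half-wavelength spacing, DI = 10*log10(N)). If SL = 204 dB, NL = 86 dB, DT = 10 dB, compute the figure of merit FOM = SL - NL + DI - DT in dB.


131.28 dB


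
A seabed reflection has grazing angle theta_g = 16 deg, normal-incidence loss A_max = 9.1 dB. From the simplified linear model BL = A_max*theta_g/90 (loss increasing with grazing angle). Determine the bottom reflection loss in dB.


1.62 dB


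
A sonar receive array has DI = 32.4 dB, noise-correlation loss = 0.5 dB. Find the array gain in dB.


AG = DI - L_corr = 32.4 - 0.5 = 31.9

31.9 dB


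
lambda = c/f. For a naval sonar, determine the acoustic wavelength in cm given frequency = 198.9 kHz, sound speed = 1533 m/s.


lambda = c/f = 1533 / 198900 = 0.0077 m = 0.77 cm

0.77 cm


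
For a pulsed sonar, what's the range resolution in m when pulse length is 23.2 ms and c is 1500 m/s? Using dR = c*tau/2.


dR = c*tau/2 = 1500 * 23.2e-3 / 2 = 17.4

17.4 m


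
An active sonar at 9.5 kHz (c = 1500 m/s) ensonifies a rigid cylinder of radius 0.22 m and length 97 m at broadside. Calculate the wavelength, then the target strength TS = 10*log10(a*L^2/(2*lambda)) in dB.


Step 1: lambda = c/f = 1500/9500 = 0.15789 m
Step 2: TS = 10*log10(a*L^2/(2*lambda)) = 10*log10(0.22*97^2/(2*0.15789)) = 38.17

38.17 dB


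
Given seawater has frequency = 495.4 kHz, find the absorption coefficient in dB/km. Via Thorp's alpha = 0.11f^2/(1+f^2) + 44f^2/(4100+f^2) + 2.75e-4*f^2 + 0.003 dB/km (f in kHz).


f^2 = 245421.16
alpha = 0.11*245421.16/(1+245421.16) + 44*245421.16/(4100+245421.16) + 2.75e-4*245421.16 + 0.003 = 110.881

110.881 dB/km


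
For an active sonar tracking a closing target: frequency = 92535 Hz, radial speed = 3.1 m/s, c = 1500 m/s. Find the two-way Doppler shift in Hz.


382.48 Hz


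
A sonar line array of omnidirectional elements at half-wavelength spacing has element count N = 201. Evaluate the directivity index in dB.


DI = 10*log10(201) = 23.03

23.03 dB


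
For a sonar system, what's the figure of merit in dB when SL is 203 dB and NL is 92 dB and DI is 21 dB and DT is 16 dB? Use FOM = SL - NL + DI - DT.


FOM = SL - NL + DI - DT = 203 - 92 + 21 - 16 = 116

116 dB


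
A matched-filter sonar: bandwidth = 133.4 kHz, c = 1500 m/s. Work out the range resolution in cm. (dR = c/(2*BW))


0.56 cm


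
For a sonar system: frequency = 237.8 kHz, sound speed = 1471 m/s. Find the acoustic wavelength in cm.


lambda = c/f = 1471 / 237800 = 0.0062 m = 0.62 cm

0.62 cm


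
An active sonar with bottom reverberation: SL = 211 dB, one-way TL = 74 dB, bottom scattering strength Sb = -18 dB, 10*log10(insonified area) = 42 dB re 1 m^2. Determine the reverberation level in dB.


RL = SL - 2*TL + Sb + 10*log10(A) = 211 - 2*74 + (-18) + 42 = 87

87 dB


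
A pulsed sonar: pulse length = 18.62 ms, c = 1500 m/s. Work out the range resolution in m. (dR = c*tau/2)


13.965 m


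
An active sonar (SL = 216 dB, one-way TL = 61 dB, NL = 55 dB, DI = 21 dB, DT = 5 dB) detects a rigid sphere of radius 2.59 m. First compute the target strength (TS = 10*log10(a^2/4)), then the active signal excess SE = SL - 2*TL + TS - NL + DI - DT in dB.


Step 1: TS = 10*log10(2.59^2/4) = 2.25 dB
Step 2: SE = SL - 2*TL + TS - NL + DI - DT = 216 - 2*61 + (2.25) - 55 + 21 - 5 = 57.25

57.25 dB


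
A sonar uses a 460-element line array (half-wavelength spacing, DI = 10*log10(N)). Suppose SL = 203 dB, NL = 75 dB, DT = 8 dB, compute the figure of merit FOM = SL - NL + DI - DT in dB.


Step 1: DI = 10*log10(460) = 26.63 dB
Step 2: FOM = SL - NL + DI - DT = 203 - 75 + 26.63 - 8 = 146.63

146.63 dB


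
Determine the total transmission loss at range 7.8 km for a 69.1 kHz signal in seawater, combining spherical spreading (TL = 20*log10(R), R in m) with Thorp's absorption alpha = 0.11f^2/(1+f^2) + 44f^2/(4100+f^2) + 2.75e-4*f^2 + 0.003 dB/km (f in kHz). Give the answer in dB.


Step 1 (Thorp): alpha = 0.11*4774.81/(1+4774.81) + 44*4774.81/(4100+4774.81) + 2.75e-4*4774.81 + 0.003 = 25.0989 dB/km
Step 2: TL_spread = 20*log10(7800) = 77.84 dB
Step 3: TL_abs = alpha*R = 25.0989 * 7.8 = 195.77 dB
Step 4: TL_total = 77.84 + 195.77 = 273.61

273.61 dB


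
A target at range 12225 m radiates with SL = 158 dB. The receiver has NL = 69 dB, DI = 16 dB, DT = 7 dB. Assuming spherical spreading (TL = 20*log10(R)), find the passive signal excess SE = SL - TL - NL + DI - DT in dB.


16.26 dB


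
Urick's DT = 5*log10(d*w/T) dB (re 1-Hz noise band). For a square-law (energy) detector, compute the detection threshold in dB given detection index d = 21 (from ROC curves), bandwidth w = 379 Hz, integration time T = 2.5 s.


DT = 5*log10(d*w/T) = 5*log10(21 * 379 / 2.5) = 5*log10(3183.6) = 17.51

17.51 dB


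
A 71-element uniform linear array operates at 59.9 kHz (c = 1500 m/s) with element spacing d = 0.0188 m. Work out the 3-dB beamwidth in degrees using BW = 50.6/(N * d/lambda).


0.95 deg


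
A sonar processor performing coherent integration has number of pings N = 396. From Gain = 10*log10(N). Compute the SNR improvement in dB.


Gain = 10*log10(396) = 25.98

25.98 dB


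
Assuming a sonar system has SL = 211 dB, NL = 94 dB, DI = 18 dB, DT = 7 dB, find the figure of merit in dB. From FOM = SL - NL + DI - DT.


FOM = SL - NL + DI - DT = 211 - 94 + 18 - 7 = 128

128 dB


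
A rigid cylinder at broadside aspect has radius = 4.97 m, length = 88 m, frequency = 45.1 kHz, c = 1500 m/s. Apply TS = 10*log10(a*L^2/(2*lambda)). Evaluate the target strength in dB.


lambda = 1500/45100 = 0.03326 m
TS = 10*log10(4.97*88^2/(2*0.03326)) = 57.62

57.62 dB
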